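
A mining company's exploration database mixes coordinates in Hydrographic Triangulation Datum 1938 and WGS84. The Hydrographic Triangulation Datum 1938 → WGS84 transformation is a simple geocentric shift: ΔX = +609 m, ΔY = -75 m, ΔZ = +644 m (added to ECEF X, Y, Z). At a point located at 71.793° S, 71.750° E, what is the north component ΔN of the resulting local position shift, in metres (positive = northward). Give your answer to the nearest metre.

ΔN = 315 m

At φ = -71.793°, λ = 71.750°: sin φ = -0.949934, cos φ = 0.312451, sin λ = 0.949699, cos λ = 0.313164.
ΔN = −sin φ cos λ·ΔX − sin φ sin λ·ΔY + cos φ·ΔZ = −(-0.949934)(0.313164)(609) − (-0.949934)(0.949699)(-75) + (0.312451)(644) = 314.73 m.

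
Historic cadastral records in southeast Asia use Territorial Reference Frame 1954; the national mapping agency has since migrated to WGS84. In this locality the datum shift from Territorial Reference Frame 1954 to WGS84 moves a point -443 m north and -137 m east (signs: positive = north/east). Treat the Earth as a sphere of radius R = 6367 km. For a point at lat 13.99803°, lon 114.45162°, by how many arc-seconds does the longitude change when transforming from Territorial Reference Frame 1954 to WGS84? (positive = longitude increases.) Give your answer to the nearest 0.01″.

Δλ = -4.57″

At latitude 13.99803°, cos φ = 0.970304.
One radian of longitude at latitude φ spans R cos φ, so Δλ = ΔE / (R cos φ) = -137.0 / (6367000 × 0.970304) = -2.2176e-05 rad = -4.574″.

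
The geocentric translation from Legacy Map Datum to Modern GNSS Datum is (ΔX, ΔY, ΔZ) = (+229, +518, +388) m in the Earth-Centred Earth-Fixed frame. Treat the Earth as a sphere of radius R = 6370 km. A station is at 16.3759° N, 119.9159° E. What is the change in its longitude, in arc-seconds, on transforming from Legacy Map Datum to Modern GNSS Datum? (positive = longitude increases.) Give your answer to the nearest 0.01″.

Δλ = -15.42″

sin φ = 0.281938, cos φ = 0.959433, sin λ = 0.866758, cos λ = -0.498728.
East component: ΔE = −sin λ·ΔX + cos λ·ΔY = −(0.866758)(229) + (-0.498728)(518) = -456.83 m.
1° of latitude spans πR/180 = 111177 m; at latitude φ, 1° of longitude spans that × cos φ = 106667.3 m, so Δλ = -456.83 / 106667.3 × 3600 = -15.418″.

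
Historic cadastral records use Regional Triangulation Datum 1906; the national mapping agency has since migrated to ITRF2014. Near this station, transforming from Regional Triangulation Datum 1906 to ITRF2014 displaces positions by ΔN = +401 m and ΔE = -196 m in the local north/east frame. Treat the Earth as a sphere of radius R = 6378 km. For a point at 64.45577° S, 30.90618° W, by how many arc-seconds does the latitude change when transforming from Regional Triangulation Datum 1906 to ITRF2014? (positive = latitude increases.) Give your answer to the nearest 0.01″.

Δφ = 12.97″

On a sphere of radius R, 1 rad of latitude = R, so Δφ = ΔN / R = 401.0 / 6378000 = 6.2872e-05 rad = 12.968″.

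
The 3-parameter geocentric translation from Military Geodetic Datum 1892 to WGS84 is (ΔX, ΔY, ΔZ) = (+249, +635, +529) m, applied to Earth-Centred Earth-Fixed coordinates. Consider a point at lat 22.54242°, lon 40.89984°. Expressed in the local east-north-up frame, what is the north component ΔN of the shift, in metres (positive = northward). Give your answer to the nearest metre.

At φ = 22.54242°, λ = 40.89984°: sin φ = 0.383367, cos φ = 0.923596, sin λ = 0.654739, cos λ = 0.755855.
ΔN = −sin φ cos λ·ΔX − sin φ sin λ·ΔY + cos φ·ΔZ = −(0.383367)(0.755855)(249) − (0.383367)(0.654739)(635) + (0.923596)(529) = 257.04 m.

ΔN = 257 m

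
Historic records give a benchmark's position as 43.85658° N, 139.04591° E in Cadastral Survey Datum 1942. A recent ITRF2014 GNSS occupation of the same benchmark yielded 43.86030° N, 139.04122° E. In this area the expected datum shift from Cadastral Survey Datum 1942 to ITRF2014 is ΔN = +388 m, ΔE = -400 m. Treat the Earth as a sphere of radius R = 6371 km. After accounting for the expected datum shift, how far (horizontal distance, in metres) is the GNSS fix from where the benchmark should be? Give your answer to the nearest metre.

Observed coordinate differences: Δφ = +0.00372°, Δλ = -0.00469°.
Converting to metres (1° lat = 111195 m, cos φ = 0.721076): observed ΔN = 413.6 m, observed ΔE = -376.0 m.
Subtracting the expected shift leaves a residual of 413.6 − (388) = 25.6 m north and -376.0 − (-400) = 24.0 m east.
Residual distance = √(25.6² + 24.0²) = 35.1 m.

35 m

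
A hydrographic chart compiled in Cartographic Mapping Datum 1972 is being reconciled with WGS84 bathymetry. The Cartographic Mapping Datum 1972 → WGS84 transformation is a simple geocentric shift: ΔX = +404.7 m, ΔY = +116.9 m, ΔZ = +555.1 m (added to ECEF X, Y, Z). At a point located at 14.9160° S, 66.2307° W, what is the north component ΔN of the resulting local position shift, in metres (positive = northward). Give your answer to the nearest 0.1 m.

At φ = -14.9160°, λ = -66.2307°: sin φ = -0.257403, cos φ = 0.966304, sin λ = -0.915176, cos λ = 0.403055.
ΔN = −sin φ cos λ·ΔX − sin φ sin λ·ΔY + cos φ·ΔZ = −(-0.257403)(0.403055)(404.7) − (-0.257403)(-0.915176)(116.9) + (0.966304)(555.1) = 550.84 m.

ΔN = 550.8 m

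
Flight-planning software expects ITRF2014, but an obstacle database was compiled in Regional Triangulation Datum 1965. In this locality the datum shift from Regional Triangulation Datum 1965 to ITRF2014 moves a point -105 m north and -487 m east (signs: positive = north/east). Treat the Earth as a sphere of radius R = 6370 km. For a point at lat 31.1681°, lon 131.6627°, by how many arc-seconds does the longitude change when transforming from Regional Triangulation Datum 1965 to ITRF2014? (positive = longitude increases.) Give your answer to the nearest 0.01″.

Δλ = -18.43″

At latitude 31.1681°, cos φ = 0.855653.
One radian of longitude at latitude φ spans R cos φ, so Δλ = ΔE / (R cos φ) = -487.0 / (6370000 × 0.855653) = -8.9349e-05 rad = -18.430″.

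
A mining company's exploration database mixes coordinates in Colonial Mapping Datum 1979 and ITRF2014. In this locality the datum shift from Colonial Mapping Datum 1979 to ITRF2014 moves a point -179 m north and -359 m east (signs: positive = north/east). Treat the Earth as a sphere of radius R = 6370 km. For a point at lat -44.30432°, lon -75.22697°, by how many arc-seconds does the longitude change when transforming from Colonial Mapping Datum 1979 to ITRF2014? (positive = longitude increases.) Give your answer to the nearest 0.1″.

Δλ = -16.2″

At latitude -44.30432°, cos φ = 0.715640.
One radian of longitude at latitude φ spans R cos φ, so Δλ = ΔE / (R cos φ) = -359.0 / (6370000 × 0.715640) = -7.8752e-05 rad = -16.244″.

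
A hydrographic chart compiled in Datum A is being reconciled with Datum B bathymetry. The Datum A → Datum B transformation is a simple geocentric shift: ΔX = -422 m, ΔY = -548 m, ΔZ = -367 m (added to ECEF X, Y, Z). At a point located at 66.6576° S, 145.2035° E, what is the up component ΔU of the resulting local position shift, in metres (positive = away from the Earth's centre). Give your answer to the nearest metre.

At φ = -66.6576°, λ = 145.2035°: sin φ = -0.918153, cos φ = 0.396225, sin λ = 0.570663, cos λ = -0.821184.
ΔU = cos φ cos λ·ΔX + cos φ sin λ·ΔY + sin φ·ΔZ = (0.396225)(-0.821184)(-422) + (0.396225)(0.570663)(-548) + (-0.918153)(-367) = 350.36 m.

ΔU = 350 m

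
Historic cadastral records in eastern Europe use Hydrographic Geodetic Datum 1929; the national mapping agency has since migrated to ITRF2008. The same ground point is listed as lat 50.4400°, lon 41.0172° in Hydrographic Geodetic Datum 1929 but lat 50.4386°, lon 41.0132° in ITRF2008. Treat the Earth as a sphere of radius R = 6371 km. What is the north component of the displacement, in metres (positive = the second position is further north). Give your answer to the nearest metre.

ΔN = -156 m

Δφ = 50.4386° − 50.4400° = -0.0014°; Δλ = 41.0132° − 41.0172° = -0.0040°.
1° along a meridian = πR/180 = 111195 m.
ΔN = Δφ × 111195 = -155.7 m; ΔE = Δλ × 111195 × cos(50.4400°) = -0.0040 × 111195 × 0.636886 = -283.3 m.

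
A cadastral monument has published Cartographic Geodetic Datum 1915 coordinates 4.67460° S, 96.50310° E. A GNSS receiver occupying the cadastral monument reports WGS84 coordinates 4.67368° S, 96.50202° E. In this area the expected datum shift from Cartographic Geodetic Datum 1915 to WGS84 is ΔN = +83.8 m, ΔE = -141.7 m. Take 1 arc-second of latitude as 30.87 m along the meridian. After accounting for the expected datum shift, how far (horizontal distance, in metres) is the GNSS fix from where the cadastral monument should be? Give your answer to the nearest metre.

29 m

Observed coordinate differences: Δφ = +0.00092°, Δλ = -0.00108°.
Converting to metres (1° lat = 111132 m, cos φ = 0.996674): observed ΔN = 102.2 m, observed ΔE = -119.6 m.
Subtracting the expected shift leaves a residual of 102.2 − (83.8) = 18.4 m north and -119.6 − (-141.7) = 22.1 m east.
Residual distance = √(18.4² + 22.1²) = 28.8 m.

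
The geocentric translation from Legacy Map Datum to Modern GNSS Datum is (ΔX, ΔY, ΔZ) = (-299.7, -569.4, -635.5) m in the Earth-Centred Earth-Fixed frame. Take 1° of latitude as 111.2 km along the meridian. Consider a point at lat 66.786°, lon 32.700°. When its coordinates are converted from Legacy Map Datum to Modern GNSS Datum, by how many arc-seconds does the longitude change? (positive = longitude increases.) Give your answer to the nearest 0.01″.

Δλ = -26.06″

sin φ = 0.919039, cos φ = 0.394166, sin λ = 0.540240, cos λ = 0.841511.
East component: ΔE = −sin λ·ΔX + cos λ·ΔY = −(0.540240)(-299.7) + (0.841511)(-569.4) = -317.25 m.
1° of latitude spans 111200 m; at latitude φ, 1° of longitude spans that × cos φ = 43831.3 m, so Δλ = -317.25 / 43831.3 × 3600 = -26.056″.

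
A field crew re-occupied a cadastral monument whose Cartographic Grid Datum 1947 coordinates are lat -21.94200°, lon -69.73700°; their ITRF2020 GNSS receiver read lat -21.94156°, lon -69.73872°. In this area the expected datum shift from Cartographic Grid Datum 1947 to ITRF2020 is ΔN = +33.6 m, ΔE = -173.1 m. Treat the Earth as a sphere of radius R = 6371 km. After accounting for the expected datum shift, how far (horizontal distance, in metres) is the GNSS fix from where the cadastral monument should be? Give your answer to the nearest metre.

16 m

Observed coordinate differences: Δφ = +0.00044°, Δλ = -0.00172°.
Converting to metres (1° lat = 111195 m, cos φ = 0.927563): observed ΔN = 48.9 m, observed ΔE = -177.4 m.
Subtracting the expected shift leaves a residual of 48.9 − (33.6) = 15.3 m north and -177.4 − (-173.1) = -4.3 m east.
Residual distance = √(15.3² + (-4.3)²) = 15.9 m.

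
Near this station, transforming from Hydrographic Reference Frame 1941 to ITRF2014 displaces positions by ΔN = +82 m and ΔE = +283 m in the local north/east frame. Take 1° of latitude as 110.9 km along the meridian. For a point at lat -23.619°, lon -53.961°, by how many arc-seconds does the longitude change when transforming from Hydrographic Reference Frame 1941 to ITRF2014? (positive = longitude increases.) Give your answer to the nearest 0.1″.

At latitude -23.619°, cos φ = 0.916230.
1° of longitude at this latitude = 110.9 × cos φ = 101.61 km, so Δλ = 283.0 / 101609.9 = 0.0027852° = 10.027″.

Δλ = 10.0″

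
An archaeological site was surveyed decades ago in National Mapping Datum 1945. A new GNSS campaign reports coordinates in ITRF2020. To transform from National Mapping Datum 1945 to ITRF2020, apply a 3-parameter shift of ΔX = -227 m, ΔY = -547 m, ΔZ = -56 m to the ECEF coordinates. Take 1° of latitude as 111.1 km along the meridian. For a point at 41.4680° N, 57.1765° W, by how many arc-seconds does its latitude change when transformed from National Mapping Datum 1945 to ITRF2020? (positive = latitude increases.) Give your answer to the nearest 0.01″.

sin φ = 0.662202, cos φ = 0.749326, sin λ = -0.840344, cos λ = 0.542053.
North component: ΔN = −sin φ cos λ·ΔX − sin φ sin λ·ΔY + cos φ·ΔZ = −(0.662202)(0.542053)(-227) − (0.662202)(-0.840344)(-547) + (0.749326)(-56) = -264.87 m.
1° of latitude spans 111100 m, so Δφ = -264.87 / 111100 × 3600 = -8.583″.

Δφ = -8.58″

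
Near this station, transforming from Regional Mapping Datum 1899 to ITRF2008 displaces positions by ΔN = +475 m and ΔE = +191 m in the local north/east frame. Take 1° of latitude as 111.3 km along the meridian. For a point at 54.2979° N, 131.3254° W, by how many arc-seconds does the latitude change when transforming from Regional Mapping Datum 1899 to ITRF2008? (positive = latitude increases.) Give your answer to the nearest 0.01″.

Δφ = 15.36″

1° of latitude = 111.3 km, so Δφ = 475.0 / 111300 = 0.0042677° = 15.364″.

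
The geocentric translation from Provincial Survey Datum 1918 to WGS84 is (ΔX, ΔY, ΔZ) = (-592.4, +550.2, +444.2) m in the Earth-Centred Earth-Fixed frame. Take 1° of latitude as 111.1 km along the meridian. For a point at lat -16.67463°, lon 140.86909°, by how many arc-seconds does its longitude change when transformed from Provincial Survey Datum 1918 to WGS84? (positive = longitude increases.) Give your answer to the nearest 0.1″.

Δλ = -1.8″

sin φ = -0.286936, cos φ = 0.957950, sin λ = 0.631094, cos λ = -0.775706.
East component: ΔE = −sin λ·ΔX + cos λ·ΔY = −(0.631094)(-592.4) + (-0.775706)(550.2) = -52.93 m.
1° of latitude spans 111100 m; at latitude φ, 1° of longitude spans that × cos φ = 106428.2 m, so Δλ = -52.93 / 106428.2 × 3600 = -1.790″.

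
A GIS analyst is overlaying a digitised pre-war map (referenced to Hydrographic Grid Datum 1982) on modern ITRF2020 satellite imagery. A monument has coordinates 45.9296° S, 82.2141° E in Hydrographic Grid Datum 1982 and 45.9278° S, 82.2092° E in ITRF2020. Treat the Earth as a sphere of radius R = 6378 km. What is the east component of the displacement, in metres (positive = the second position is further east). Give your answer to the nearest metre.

ΔE = -379 m

Δφ = -45.9278° − -45.9296° = +0.0018°; Δλ = 82.2092° − 82.2141° = -0.0049°.
1° along a meridian = πR/180 = 111317 m.
ΔN = Δφ × 111317 = 200.4 m; ΔE = Δλ × 111317 × cos(-45.9296°) = -0.0049 × 111317 × 0.695542 = -379.4 m.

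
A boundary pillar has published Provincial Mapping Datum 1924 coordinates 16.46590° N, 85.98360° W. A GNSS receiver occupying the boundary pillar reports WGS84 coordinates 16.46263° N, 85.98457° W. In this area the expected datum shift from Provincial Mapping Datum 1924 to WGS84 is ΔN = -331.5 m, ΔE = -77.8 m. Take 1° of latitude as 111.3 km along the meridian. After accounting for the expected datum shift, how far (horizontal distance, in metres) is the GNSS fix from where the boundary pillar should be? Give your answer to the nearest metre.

Observed coordinate differences: Δφ = -0.00327°, Δλ = -0.00097°.
Converting to metres (1° lat = 111300 m, cos φ = 0.958989): observed ΔN = -364.0 m, observed ΔE = -103.5 m.
Subtracting the expected shift leaves a residual of -364.0 − (-331.5) = -32.5 m north and -103.5 − (-77.8) = -25.7 m east.
Residual distance = √((-32.5)² + (-25.7)²) = 41.4 m.

41 m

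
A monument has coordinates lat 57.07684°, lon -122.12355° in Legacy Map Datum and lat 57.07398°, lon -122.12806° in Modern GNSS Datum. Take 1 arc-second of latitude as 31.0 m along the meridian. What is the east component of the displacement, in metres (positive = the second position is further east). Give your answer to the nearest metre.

ΔE = -274 m

Δφ = 57.07398° − 57.07684° = -0.00286°; Δλ = -122.12806° − -122.12355° = -0.00451°.
1° of latitude = 3600 × 31.00 = 111600 m.
ΔN = Δφ × 111600 = -319.2 m; ΔE = Δλ × 111600 × cos(57.07684°) = -0.00451 × 111600 × 0.543514 = -273.6 m.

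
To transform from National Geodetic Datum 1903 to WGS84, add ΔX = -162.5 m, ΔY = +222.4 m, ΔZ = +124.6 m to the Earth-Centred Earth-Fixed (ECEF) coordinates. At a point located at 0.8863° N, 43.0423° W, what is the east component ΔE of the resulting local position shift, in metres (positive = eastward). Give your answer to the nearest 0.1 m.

ΔE = 51.6 m

The local east axis at (φ, λ) is (−sin λ, cos λ, 0), so ΔE = −sin(-43.0423°)·(-162.5) + cos(-43.0423°)·222.4 = 51.63 m.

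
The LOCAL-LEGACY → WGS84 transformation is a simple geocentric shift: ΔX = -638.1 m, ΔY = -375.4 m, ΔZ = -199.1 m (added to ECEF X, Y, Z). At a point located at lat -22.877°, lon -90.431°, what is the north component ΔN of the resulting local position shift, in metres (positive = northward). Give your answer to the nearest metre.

The local north axis is (−sin φ cos λ, −sin φ sin λ, cos φ), giving ΔN = 1.866 + 145.934 − 183.439 = -35.64 m.

ΔN = -36 m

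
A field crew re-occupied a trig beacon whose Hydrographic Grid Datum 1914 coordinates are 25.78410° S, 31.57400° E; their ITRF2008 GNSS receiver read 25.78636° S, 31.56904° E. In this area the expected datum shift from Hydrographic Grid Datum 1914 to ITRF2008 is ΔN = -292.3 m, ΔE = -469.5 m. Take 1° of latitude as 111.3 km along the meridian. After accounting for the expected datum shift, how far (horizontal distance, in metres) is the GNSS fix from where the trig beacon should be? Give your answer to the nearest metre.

49 m

Observed coordinate differences: Δφ = -0.00226°, Δλ = -0.00496°.
Converting to metres (1° lat = 111300 m, cos φ = 0.900440): observed ΔN = -251.5 m, observed ΔE = -497.1 m.
Subtracting the expected shift leaves a residual of -251.5 − (-292.3) = 40.8 m north and -497.1 − (-469.5) = -27.6 m east.
Residual distance = √(40.8² + (-27.6)²) = 49.2 m.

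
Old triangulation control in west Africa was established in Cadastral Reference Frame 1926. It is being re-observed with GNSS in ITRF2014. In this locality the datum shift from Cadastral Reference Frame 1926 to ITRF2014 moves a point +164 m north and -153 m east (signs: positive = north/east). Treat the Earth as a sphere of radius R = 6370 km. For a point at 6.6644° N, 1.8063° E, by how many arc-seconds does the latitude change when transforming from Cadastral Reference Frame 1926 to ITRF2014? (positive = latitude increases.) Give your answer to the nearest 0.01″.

On a sphere of radius R, 1 rad of latitude = R, so Δφ = ΔN / R = 164.0 / 6370000 = 2.5746e-05 rad = 5.310″.

Δφ = 5.31″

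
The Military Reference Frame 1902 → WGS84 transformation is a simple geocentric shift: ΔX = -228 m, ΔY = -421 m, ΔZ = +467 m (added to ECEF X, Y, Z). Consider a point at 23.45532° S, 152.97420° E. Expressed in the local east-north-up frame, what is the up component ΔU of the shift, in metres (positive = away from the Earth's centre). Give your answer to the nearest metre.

The local up (radial) axis is (cos φ cos λ, cos φ sin λ, sin φ), giving ΔU = 186.321 − 175.492 − 185.882 = -175.05 m.

ΔU = -175 m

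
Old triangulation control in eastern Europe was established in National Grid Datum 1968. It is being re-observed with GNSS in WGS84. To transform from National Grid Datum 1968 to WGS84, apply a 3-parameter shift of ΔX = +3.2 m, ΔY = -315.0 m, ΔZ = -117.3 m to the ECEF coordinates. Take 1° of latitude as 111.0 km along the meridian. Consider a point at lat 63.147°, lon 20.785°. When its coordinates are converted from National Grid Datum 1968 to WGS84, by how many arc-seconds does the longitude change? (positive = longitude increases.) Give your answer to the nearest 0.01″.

sin φ = 0.892168, cos φ = 0.451703, sin λ = 0.354862, cos λ = 0.934919.
East component: ΔE = −sin λ·ΔX + cos λ·ΔY = −(0.354862)(3.2) + (0.934919)(-315.0) = -295.63 m.
1° of latitude spans 111000 m; at latitude φ, 1° of longitude spans that × cos φ = 50139.0 m, so Δλ = -295.63 / 50139.0 × 3600 = -21.227″.

Δλ = -21.23″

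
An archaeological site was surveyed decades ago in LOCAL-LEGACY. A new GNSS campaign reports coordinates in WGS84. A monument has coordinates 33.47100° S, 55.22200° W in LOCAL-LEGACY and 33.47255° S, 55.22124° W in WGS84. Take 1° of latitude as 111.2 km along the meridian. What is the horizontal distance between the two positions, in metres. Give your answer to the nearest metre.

Δφ = -33.47255° − -33.47100° = -0.00155°; Δλ = -55.22124° − -55.22200° = +0.00076°.
ΔN = Δφ × 111200 = -172.4 m; ΔE = Δλ × 111200 × cos(-33.47100°) = +0.00076 × 111200 × 0.834165 = 70.5 m.
Distance = √(ΔE² + ΔN²) = √(70.5² + (-172.4)²) = 186.2 m.

186 m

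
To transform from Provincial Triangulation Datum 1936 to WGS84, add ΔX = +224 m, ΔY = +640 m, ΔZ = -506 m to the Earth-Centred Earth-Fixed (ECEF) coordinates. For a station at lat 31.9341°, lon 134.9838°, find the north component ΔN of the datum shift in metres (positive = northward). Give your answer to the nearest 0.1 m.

The local north axis is (−sin φ cos λ, −sin φ sin λ, cos φ), giving ΔN = 83.757 − 239.440 − 429.420 = -585.10 m.

ΔN = -585.1 m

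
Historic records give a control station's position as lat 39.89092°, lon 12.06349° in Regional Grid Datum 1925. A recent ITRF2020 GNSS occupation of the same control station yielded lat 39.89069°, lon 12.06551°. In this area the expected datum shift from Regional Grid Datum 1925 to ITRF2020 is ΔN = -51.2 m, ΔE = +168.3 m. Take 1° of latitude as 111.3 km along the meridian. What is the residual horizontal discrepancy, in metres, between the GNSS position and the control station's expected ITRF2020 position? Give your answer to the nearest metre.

Observed coordinate differences: Δφ = -0.00023°, Δλ = +0.00202°.
Converting to metres (1° lat = 111300 m, cos φ = 0.767267): observed ΔN = -25.6 m, observed ΔE = 172.5 m.
Subtracting the expected shift leaves a residual of -25.6 − (-51.2) = 25.6 m north and 172.5 − (168.3) = 4.2 m east.
Residual distance = √(25.6² + 4.2²) = 25.9 m.

26 m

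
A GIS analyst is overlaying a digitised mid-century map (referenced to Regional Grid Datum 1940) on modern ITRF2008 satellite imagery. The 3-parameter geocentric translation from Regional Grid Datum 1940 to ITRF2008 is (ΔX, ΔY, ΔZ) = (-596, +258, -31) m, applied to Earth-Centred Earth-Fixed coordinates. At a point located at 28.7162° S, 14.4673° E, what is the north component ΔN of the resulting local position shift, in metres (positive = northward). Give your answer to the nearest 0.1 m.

ΔN = -273.5 m

At φ = -28.7162°, λ = 14.4673°: sin φ = -0.480471, cos φ = 0.877010, sin λ = 0.249827, cos λ = 0.968290.
ΔN = −sin φ cos λ·ΔX − sin φ sin λ·ΔY + cos φ·ΔZ = −(-0.480471)(0.968290)(-596) − (-0.480471)(0.249827)(258) + (0.877010)(-31) = -273.50 m.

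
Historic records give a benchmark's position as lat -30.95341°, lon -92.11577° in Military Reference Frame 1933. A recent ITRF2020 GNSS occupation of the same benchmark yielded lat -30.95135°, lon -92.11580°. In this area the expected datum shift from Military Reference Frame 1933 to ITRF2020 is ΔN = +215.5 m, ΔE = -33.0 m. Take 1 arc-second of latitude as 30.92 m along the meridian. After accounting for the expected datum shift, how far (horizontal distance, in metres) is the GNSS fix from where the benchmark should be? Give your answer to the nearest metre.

Observed coordinate differences: Δφ = +0.00206°, Δλ = -0.00003°.
Converting to metres (1° lat = 111312 m, cos φ = 0.857586): observed ΔN = 229.3 m, observed ΔE = -2.9 m.
Subtracting the expected shift leaves a residual of 229.3 − (215.5) = 13.8 m north and -2.9 − (-33.0) = 30.1 m east.
Residual distance = √(13.8² + 30.1²) = 33.1 m.

33 m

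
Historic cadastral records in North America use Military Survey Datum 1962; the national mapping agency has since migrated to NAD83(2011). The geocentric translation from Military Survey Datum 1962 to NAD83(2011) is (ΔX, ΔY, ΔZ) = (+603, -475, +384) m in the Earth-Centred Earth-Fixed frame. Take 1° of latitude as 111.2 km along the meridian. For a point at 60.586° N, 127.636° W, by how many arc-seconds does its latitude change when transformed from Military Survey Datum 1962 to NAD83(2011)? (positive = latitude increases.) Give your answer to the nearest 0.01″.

Δφ = 5.88″

sin φ = 0.871094, cos φ = 0.491117, sin λ = -0.791906, cos λ = -0.610643.
North component: ΔN = −sin φ cos λ·ΔX − sin φ sin λ·ΔY + cos φ·ΔZ = −(0.871094)(-0.610643)(603) − (0.871094)(-0.791906)(-475) + (0.491117)(384) = 181.67 m.
1° of latitude spans 111200 m, so Δφ = 181.67 / 111200 × 3600 = 5.882″.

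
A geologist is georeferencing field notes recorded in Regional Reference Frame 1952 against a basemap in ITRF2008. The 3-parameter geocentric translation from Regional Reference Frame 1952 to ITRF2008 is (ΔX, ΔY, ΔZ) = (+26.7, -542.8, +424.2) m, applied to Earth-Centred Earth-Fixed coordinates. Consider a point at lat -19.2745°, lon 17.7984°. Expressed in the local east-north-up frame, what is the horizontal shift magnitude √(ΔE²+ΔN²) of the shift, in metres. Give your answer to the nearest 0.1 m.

633.2 m

At φ = -19.2745°, λ = 17.7984°: sin φ = -0.330094, cos φ = 0.943948, sin λ = 0.305669, cos λ = 0.952138.
ΔE = −sin λ·ΔX + cos λ·ΔY = −(0.305669)·(26.7) + (0.952138)·(-542.8) = -524.98 m.
ΔN = −sin φ cos λ·ΔX − sin φ sin λ·ΔY + cos φ·ΔZ = −(-0.330094)(0.952138)(26.7) − (-0.330094)(0.305669)(-542.8) + (0.943948)(424.2) = 354.05 m.
Horizontal magnitude = √(ΔE² + ΔN²) = √((-524.98)² + 354.05²) = 633.21 m.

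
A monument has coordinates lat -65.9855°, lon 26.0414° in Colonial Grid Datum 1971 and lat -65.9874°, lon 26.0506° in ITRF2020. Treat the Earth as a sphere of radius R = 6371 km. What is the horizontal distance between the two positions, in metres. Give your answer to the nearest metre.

Δφ = -65.9874° − -65.9855° = -0.0019°; Δλ = 26.0506° − 26.0414° = +0.0092°.
1° along a meridian = πR/180 = 111195 m.
ΔN = Δφ × 111195 = -211.3 m; ΔE = Δλ × 111195 × cos(-65.9855°) = +0.0092 × 111195 × 0.406968 = 416.3 m.
Distance = √(ΔE² + ΔN²) = √(416.3² + (-211.3)²) = 466.9 m.

467 m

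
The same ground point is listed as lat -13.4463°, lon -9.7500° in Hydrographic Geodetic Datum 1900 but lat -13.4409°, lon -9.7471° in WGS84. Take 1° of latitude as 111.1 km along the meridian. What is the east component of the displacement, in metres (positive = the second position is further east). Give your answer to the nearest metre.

ΔE = 313 m

Δφ = -13.4409° − -13.4463° = +0.0054°; Δλ = -9.7471° − -9.7500° = +0.0029°.
ΔN = Δφ × 111100 = 599.9 m; ΔE = Δλ × 111100 × cos(-13.4463°) = +0.0029 × 111100 × 0.972588 = 313.4 m.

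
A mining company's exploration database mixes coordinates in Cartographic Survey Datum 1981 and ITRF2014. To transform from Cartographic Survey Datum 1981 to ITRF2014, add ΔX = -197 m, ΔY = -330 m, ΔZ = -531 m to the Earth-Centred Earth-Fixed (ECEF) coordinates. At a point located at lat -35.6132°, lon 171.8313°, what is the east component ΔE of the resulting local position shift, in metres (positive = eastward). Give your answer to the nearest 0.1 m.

ΔE = 354.6 m

At φ = -35.6132°, λ = 171.8313°: sin φ = -0.582310, cos φ = 0.812967, sin λ = 0.142088, cos λ = -0.989854.
ΔE = −sin λ·ΔX + cos λ·ΔY = −(0.142088)·(-197) + (-0.989854)·(-330) = 354.64 m.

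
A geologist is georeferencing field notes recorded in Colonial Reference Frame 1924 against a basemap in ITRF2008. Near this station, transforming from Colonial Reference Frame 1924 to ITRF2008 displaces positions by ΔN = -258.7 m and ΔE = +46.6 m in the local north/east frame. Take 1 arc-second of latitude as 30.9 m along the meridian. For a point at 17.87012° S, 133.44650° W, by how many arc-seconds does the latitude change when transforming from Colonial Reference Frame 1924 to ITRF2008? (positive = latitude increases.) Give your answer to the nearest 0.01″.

1″ of latitude = 30.90 m, so Δφ = -258.7 / 30.90 = -8.372″.

Δφ = -8.37″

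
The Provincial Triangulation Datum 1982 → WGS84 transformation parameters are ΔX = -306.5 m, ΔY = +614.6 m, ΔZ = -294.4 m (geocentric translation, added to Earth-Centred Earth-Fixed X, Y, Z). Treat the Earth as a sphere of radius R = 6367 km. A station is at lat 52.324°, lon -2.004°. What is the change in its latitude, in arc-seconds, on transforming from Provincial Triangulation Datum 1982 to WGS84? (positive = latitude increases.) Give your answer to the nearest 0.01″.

Δφ = 2.58″

sin φ = 0.791480, cos φ = 0.611196, sin λ = -0.034969, cos λ = 0.999388.
North component: ΔN = −sin φ cos λ·ΔX − sin φ sin λ·ΔY + cos φ·ΔZ = −(0.791480)(0.999388)(-306.5) − (0.791480)(-0.034969)(614.6) + (0.611196)(-294.4) = 79.51 m.
1° of latitude spans πR/180 = 111125 m, so Δφ = 79.51 / 111125 × 3600 = 2.576″.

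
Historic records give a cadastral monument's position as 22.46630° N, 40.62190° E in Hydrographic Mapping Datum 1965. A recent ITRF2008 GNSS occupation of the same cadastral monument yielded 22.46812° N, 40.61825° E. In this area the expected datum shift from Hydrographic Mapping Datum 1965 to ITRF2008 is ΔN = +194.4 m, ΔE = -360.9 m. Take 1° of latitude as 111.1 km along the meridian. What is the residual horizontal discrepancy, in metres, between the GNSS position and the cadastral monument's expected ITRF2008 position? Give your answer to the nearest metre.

Observed coordinate differences: Δφ = +0.00182°, Δλ = -0.00365°.
Converting to metres (1° lat = 111100 m, cos φ = 0.924104): observed ΔN = 202.2 m, observed ΔE = -374.7 m.
Subtracting the expected shift leaves a residual of 202.2 − (194.4) = 7.8 m north and -374.7 − (-360.9) = -13.8 m east.
Residual distance = √(7.8² + (-13.8)²) = 15.9 m.

16 m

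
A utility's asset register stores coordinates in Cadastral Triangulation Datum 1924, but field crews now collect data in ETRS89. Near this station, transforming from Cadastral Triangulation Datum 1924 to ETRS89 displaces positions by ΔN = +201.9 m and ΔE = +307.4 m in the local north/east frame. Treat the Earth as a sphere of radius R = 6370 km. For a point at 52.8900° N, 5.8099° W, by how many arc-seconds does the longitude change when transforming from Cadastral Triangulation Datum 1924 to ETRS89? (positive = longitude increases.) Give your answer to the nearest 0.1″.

At latitude 52.8900°, cos φ = 0.603347.
One radian of longitude at latitude φ spans R cos φ, so Δλ = ΔE / (R cos φ) = 307.4 / (6370000 × 0.603347) = 7.9983e-05 rad = 16.498″.

Δλ = 16.5″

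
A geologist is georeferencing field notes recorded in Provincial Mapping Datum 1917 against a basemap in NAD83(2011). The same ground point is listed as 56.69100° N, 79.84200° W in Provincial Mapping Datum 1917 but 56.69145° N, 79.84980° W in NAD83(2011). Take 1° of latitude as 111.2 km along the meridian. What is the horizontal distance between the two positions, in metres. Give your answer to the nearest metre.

Δφ = 56.69145° − 56.69100° = +0.00045°; Δλ = -79.84980° − -79.84200° = -0.00780°.
ΔN = Δφ × 111200 = 50.0 m; ΔE = Δλ × 111200 × cos(56.69100°) = -0.00780 × 111200 × 0.549154 = -476.3 m.
Distance = √(ΔE² + ΔN²) = √((-476.3)² + 50.0²) = 478.9 m.

479 m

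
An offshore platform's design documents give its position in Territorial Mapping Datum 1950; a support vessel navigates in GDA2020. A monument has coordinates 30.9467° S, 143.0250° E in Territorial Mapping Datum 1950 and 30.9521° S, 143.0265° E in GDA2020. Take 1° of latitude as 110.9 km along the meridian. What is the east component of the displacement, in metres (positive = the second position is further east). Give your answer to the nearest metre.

ΔE = 143 m

Δφ = -30.9521° − -30.9467° = -0.0054°; Δλ = 143.0265° − 143.0250° = +0.0015°.
ΔN = Δφ × 110900 = -598.9 m; ΔE = Δλ × 110900 × cos(-30.9467°) = +0.0015 × 110900 × 0.857646 = 142.7 m.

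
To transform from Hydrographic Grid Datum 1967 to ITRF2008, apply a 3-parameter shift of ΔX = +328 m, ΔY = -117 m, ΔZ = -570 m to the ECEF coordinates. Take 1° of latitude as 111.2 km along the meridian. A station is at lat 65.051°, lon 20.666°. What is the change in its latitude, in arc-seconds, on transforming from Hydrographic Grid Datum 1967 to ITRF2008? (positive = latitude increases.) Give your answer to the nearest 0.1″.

sin φ = 0.906684, cos φ = 0.421811, sin λ = 0.352920, cos λ = 0.935654.
North component: ΔN = −sin φ cos λ·ΔX − sin φ sin λ·ΔY + cos φ·ΔZ = −(0.906684)(0.935654)(328) − (0.906684)(0.352920)(-117) + (0.421811)(-570) = -481.25 m.
1° of latitude spans 111200 m, so Δφ = -481.25 / 111200 × 3600 = -15.580″.

Δφ = -15.6″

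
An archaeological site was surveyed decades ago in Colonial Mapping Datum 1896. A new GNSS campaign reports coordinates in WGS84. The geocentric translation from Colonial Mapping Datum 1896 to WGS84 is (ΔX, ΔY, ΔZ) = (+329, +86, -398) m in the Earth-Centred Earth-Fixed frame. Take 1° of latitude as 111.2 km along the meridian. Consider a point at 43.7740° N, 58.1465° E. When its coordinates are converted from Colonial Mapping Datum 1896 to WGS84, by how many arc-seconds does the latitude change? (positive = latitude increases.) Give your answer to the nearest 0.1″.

Δφ = -14.8″

sin φ = 0.691816, cos φ = 0.722074, sin λ = 0.849400, cos λ = 0.527749.
North component: ΔN = −sin φ cos λ·ΔX − sin φ sin λ·ΔY + cos φ·ΔZ = −(0.691816)(0.527749)(329) − (0.691816)(0.849400)(86) + (0.722074)(-398) = -458.04 m.
1° of latitude spans 111200 m, so Δφ = -458.04 / 111200 × 3600 = -14.829″.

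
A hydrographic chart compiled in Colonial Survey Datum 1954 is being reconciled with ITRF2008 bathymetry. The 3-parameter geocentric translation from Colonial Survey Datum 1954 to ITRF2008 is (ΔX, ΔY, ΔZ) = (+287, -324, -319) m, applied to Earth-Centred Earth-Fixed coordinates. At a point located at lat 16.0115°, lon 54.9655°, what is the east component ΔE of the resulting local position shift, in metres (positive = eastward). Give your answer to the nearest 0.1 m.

ΔE = -421.0 m

At φ = 16.0115°, λ = 54.9655°: sin φ = 0.275830, cos φ = 0.961206, sin λ = 0.818807, cos λ = 0.574070.
ΔE = −sin λ·ΔX + cos λ·ΔY = −(0.818807)·(287) + (0.574070)·(-324) = -421.00 m.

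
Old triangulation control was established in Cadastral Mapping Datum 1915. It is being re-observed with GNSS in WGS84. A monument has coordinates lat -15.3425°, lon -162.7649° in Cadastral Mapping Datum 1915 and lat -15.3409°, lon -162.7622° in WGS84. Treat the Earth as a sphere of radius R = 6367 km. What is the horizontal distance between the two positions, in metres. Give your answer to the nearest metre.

Δφ = -15.3409° − -15.3425° = +0.0016°; Δλ = -162.7622° − -162.7649° = +0.0027°.
1° along a meridian = πR/180 = 111125 m.
ΔN = Δφ × 111125 = 177.8 m; ΔE = Δλ × 111125 × cos(-15.3425°) = +0.0027 × 111125 × 0.964361 = 289.3 m.
Distance = √(ΔE² + ΔN²) = √(289.3² + 177.8²) = 339.6 m.

340 m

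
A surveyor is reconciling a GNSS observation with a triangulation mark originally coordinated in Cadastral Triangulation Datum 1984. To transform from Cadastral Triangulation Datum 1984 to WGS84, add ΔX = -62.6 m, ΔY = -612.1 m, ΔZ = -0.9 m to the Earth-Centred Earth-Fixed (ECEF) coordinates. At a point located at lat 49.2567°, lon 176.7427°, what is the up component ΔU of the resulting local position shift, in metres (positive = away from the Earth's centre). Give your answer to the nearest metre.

The local up (radial) axis is (cos φ cos λ, cos φ sin λ, sin φ), giving ΔU = 40.791 − 22.700 − 0.682 = 17.41 m.

ΔU = 17 m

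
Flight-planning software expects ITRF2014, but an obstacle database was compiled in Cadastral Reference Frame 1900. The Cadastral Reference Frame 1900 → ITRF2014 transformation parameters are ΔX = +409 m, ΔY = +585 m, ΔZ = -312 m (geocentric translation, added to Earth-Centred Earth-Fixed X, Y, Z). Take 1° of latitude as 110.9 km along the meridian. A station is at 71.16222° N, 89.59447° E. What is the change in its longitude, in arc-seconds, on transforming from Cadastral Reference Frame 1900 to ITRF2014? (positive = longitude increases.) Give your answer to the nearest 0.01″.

Δλ = -40.70″

sin φ = 0.946437, cos φ = 0.322890, sin λ = 0.999975, cos λ = 0.007078.
East component: ΔE = −sin λ·ΔX + cos λ·ΔY = −(0.999975)(409) + (0.007078)(585) = -404.85 m.
1° of latitude spans 110900 m; at latitude φ, 1° of longitude spans that × cos φ = 35808.5 m, so Δλ = -404.85 / 35808.5 × 3600 = -40.701″.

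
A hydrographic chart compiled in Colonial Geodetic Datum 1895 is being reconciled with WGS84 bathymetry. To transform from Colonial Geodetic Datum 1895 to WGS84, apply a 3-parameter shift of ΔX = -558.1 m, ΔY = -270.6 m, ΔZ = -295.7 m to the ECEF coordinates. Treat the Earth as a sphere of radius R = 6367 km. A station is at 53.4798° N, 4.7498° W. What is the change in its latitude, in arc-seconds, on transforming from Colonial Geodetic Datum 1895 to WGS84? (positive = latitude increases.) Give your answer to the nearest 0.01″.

sin φ = 0.803647, cos φ = 0.595106, sin λ = -0.082805, cos λ = 0.996566.
North component: ΔN = −sin φ cos λ·ΔX − sin φ sin λ·ΔY + cos φ·ΔZ = −(0.803647)(0.996566)(-558.1) − (0.803647)(-0.082805)(-270.6) + (0.595106)(-295.7) = 252.99 m.
1° of latitude spans πR/180 = 111125 m, so Δφ = 252.99 / 111125 × 3600 = 8.196″.

Δφ = 8.20″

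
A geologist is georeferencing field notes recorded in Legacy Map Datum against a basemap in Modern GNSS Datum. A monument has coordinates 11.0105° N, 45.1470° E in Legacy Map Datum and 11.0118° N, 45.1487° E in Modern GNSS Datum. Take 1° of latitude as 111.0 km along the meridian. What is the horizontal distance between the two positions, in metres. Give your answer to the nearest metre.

Δφ = 11.0118° − 11.0105° = +0.0013°; Δλ = 45.1487° − 45.1470° = +0.0017°.
ΔN = Δφ × 111000 = 144.3 m; ΔE = Δλ × 111000 × cos(11.0105°) = +0.0017 × 111000 × 0.981592 = 185.2 m.
Distance = √(ΔE² + ΔN²) = √(185.2² + 144.3²) = 234.8 m.

235 m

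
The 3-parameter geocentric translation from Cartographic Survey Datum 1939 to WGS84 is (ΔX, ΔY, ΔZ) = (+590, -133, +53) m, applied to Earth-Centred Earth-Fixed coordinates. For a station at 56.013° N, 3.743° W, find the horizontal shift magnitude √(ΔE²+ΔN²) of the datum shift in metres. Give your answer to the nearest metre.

475 m

The local east axis at (φ, λ) is (−sin λ, cos λ, 0), so ΔE = −sin(-3.743°)·590 + cos(-3.743°)·(-133) = -94.20 m.
The local north axis is (−sin φ cos λ, −sin φ sin λ, cos φ), giving ΔN = -488.163 − 7.199 + 29.627 = -465.74 m.
Horizontal magnitude = √(ΔE² + ΔN²) = √((-94.20)² + (-465.74)²) = 475.17 m.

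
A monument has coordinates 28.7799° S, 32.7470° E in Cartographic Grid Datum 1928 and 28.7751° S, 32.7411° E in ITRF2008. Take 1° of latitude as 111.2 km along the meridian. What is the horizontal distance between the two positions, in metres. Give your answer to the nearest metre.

785 m

Δφ = -28.7751° − -28.7799° = +0.0048°; Δλ = 32.7411° − 32.7470° = -0.0059°.
ΔN = Δφ × 111200 = 533.8 m; ΔE = Δλ × 111200 × cos(-28.7799°) = -0.0059 × 111200 × 0.876476 = -575.0 m.
Distance = √(ΔE² + ΔN²) = √((-575.0)² + 533.8²) = 784.6 m.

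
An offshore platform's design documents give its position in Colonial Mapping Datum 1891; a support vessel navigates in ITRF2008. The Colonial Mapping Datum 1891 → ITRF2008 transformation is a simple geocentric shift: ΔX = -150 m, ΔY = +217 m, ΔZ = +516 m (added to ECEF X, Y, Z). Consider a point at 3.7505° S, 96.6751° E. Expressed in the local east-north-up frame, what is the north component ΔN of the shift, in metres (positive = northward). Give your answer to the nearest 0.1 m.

ΔN = 530.1 m

At φ = -3.7505°, λ = 96.6751°: sin φ = -0.065412, cos φ = 0.997858, sin λ = 0.993221, cos λ = -0.116239.
ΔN = −sin φ cos λ·ΔX − sin φ sin λ·ΔY + cos φ·ΔZ = −(-0.065412)(-0.116239)(-150) − (-0.065412)(0.993221)(217) + (0.997858)(516) = 530.13 m.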